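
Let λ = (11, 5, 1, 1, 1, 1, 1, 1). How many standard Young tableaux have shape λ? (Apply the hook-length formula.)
# SYT of shape (11, 5, 1, 1, 1, 1, 1, 1) = 57610280

Hook-length formula: f^λ = n! / Π hook(c), product over all cells c of the Young diagram. For λ = (11, 5, 1, 1, 1, 1, 1, 1), n = 22 boxes. Hook lengths by row (left-to-right, top-to-bottom): [18, 11, 10, 9, 8, 6, 5, 4, 3, 2, 1]; [11, 4, 3, 2, 1]; [6]; [5]; [4]; [3]; [2]; [1]. Product of hooks = 19510419456000. So f^λ = 22! / 19510419456000 = 1124000727777607680000 / 19510419456000 = 57610280.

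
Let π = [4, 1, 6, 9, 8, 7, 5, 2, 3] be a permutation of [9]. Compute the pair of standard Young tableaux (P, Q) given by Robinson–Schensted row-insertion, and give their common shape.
P = [1, 2, 3] / [4, 5, 7] / [6] / [8] / [9];  Q = [1, 3, 4] / [2, 5, 9] / [6] / [7] / [8];  common shape = (3, 3, 1, 1, 1)

Row-insert the values π_1, π_2, … into P one at a time, bumping the leftmost entry strictly greater than the inserted value down to the next row. The recording tableau Q records, in position (i, j), the step at which that cell was added to P.
  Insert 4 (step 1): P = [4];  Q = [1]
  Insert 1 (step 2): P = [1] / [4];  Q = [1] / [2]
  Insert 6 (step 3): P = [1, 6] / [4];  Q = [1, 3] / [2]
  Insert 9 (step 4): P = [1, 6, 9] / [4];  Q = [1, 3, 4] / [2]
  Insert 8 (step 5): P = [1, 6, 8] / [4, 9];  Q = [1, 3, 4] / [2, 5]
  Insert 7 (step 6): P = [1, 6, 7] / [4, 8] / [9];  Q = [1, 3, 4] / [2, 5] / [6]
  Insert 5 (step 7): P = [1, 5, 7] / [4, 6] / [8] / [9];  Q = [1, 3, 4] / [2, 5] / [6] / [7]
  Insert 2 (step 8): P = [1, 2, 7] / [4, 5] / [6] / [8] / [9];  Q = [1, 3, 4] / [2, 5] / [6] / [7] / [8]
  Insert 3 (step 9): P = [1, 2, 3] / [4, 5, 7] / [6] / [8] / [9];  Q = [1, 3, 4] / [2, 5, 9] / [6] / [7] / [8]
Final shape: (3, 3, 1, 1, 1).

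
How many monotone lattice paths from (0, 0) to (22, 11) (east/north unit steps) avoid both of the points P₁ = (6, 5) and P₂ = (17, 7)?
Number of paths = 119996946

Inclusion–exclusion. Total paths: C(33, 22) = 193536720. Through P₁: C(11, 6)·C(22, 16) = 34471206. Through P₂: C(24, 17)·C(9, 5) = 43609104. Since P₁ is strictly southwest of P₂, a monotone path through both must visit P₁ then P₂; paths through both = C(11, 6)·C(13, 11)·C(9, 5) = 4540536. Avoid both = 193536720 − 34471206 − 43609104 + 4540536 = 119996946.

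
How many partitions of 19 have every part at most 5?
p(19, parts ≤ 5) = 164

Use the recurrence p(n, m) = p(n, m−1) + p(n−m, m): either the largest part is < m (count p(n, m−1)) or the largest part is exactly m (remove one copy of m, count p(n−m, m)). With p(0, ·) = 1 this gives p(19, parts ≤ 5) = 164. (By conjugating Young diagrams, this also counts partitions of 19 into at most 5 parts.)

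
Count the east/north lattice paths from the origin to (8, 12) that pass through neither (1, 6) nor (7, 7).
Number of paths = 93660

Inclusion–exclusion. Total paths: C(20, 8) = 125970. Through P₁: C(7, 1)·C(13, 7) = 12012. Through P₂: C(14, 7)·C(6, 1) = 20592. Since P₁ is strictly southwest of P₂, a monotone path through both must visit P₁ then P₂; paths through both = C(7, 1)·C(7, 6)·C(6, 1) = 294. Avoid both = 125970 − 12012 − 20592 + 294 = 93660.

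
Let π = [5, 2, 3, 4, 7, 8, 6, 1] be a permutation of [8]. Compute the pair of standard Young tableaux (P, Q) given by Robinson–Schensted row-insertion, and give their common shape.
P = [1, 3, 4, 6, 8] / [2, 7] / [5];  Q = [1, 3, 4, 5, 6] / [2, 7] / [8];  common shape = (5, 2, 1)

Row-insert the values π_1, π_2, … into P one at a time, bumping the leftmost entry strictly greater than the inserted value down to the next row. The recording tableau Q records, in position (i, j), the step at which that cell was added to P.
  Insert 5 (step 1): P = [5];  Q = [1]
  Insert 2 (step 2): P = [2] / [5];  Q = [1] / [2]
  Insert 3 (step 3): P = [2, 3] / [5];  Q = [1, 3] / [2]
  Insert 4 (step 4): P = [2, 3, 4] / [5];  Q = [1, 3, 4] / [2]
  Insert 7 (step 5): P = [2, 3, 4, 7] / [5];  Q = [1, 3, 4, 5] / [2]
  Insert 8 (step 6): P = [2, 3, 4, 7, 8] / [5];  Q = [1, 3, 4, 5, 6] / [2]
  Insert 6 (step 7): P = [2, 3, 4, 6, 8] / [5, 7];  Q = [1, 3, 4, 5, 6] / [2, 7]
  Insert 1 (step 8): P = [1, 3, 4, 6, 8] / [2, 7] / [5];  Q = [1, 3, 4, 5, 6] / [2, 7] / [8]
Final shape: (5, 2, 1).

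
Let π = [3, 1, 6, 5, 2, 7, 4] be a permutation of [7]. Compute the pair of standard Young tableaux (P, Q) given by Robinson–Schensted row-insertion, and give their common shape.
P = [1, 2, 4] / [3, 5, 7] / [6];  Q = [1, 3, 6] / [2, 4, 7] / [5];  common shape = (3, 3, 1)

Row-insert the values π_1, π_2, … into P one at a time, bumping the leftmost entry strictly greater than the inserted value down to the next row. The recording tableau Q records, in position (i, j), the step at which that cell was added to P.
  Insert 3 (step 1): P = [3];  Q = [1]
  Insert 1 (step 2): P = [1] / [3];  Q = [1] / [2]
  Insert 6 (step 3): P = [1, 6] / [3];  Q = [1, 3] / [2]
  Insert 5 (step 4): P = [1, 5] / [3, 6];  Q = [1, 3] / [2, 4]
  Insert 2 (step 5): P = [1, 2] / [3, 5] / [6];  Q = [1, 3] / [2, 4] / [5]
  Insert 7 (step 6): P = [1, 2, 7] / [3, 5] / [6];  Q = [1, 3, 6] / [2, 4] / [5]
  Insert 4 (step 7): P = [1, 2, 4] / [3, 5, 7] / [6];  Q = [1, 3, 6] / [2, 4, 7] / [5]
Final shape: (3, 3, 1).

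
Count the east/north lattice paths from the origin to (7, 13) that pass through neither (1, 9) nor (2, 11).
Number of paths = 74412

Inclusion–exclusion. Total paths: C(20, 7) = 77520. Through P₁: C(10, 1)·C(10, 6) = 2100. Through P₂: C(13, 2)·C(7, 5) = 1638. Since P₁ is strictly southwest of P₂, a monotone path through both must visit P₁ then P₂; paths through both = C(10, 1)·C(3, 1)·C(7, 5) = 630. Avoid both = 77520 − 2100 − 1638 + 630 = 74412.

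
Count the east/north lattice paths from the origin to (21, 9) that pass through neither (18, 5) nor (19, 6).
Number of paths = 12031415

Inclusion–exclusion. Total paths: C(30, 21) = 14307150. Through P₁: C(23, 18)·C(7, 3) = 1177715. Through P₂: C(25, 19)·C(5, 2) = 1771000. Since P₁ is strictly southwest of P₂, a monotone path through both must visit P₁ then P₂; paths through both = C(23, 18)·C(2, 1)·C(5, 2) = 672980. Avoid both = 14307150 − 1177715 − 1771000 + 672980 = 12031415.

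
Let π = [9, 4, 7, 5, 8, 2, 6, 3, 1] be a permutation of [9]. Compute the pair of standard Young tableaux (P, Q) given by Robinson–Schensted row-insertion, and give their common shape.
P = [1, 3, 6] / [2, 5] / [4, 8] / [7] / [9];  Q = [1, 3, 5] / [2, 7] / [4, 8] / [6] / [9];  common shape = (3, 2, 2, 1, 1)

Row-insert the values π_1, π_2, … into P one at a time, bumping the leftmost entry strictly greater than the inserted value down to the next row. The recording tableau Q records, in position (i, j), the step at which that cell was added to P.
  Insert 9 (step 1): P = [9];  Q = [1]
  Insert 4 (step 2): P = [4] / [9];  Q = [1] / [2]
  Insert 7 (step 3): P = [4, 7] / [9];  Q = [1, 3] / [2]
  Insert 5 (step 4): P = [4, 5] / [7] / [9];  Q = [1, 3] / [2] / [4]
  Insert 8 (step 5): P = [4, 5, 8] / [7] / [9];  Q = [1, 3, 5] / [2] / [4]
  Insert 2 (step 6): P = [2, 5, 8] / [4] / [7] / [9];  Q = [1, 3, 5] / [2] / [4] / [6]
  Insert 6 (step 7): P = [2, 5, 6] / [4, 8] / [7] / [9];  Q = [1, 3, 5] / [2, 7] / [4] / [6]
  Insert 3 (step 8): P = [2, 3, 6] / [4, 5] / [7, 8] / [9];  Q = [1, 3, 5] / [2, 7] / [4, 8] / [6]
  Insert 1 (step 9): P = [1, 3, 6] / [2, 5] / [4, 8] / [7] / [9];  Q = [1, 3, 5] / [2, 7] / [4, 8] / [6] / [9]
Final shape: (3, 2, 2, 1, 1).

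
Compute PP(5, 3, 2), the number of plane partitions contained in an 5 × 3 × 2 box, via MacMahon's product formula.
PP(5, 3, 2) = 1176

Evaluate the triple product over i = 1..5, j = 1..3, k = 1..2. The factors are (2/1) · (3/2) · (3/2) · (4/3) · (4/3) · (5/4) · (3/2) · (4/3) · … (30 factors total). The numerators and denominators telescope so the product is an integer; carrying out the multiplication exactly gives PP(5, 3, 2) = 1176.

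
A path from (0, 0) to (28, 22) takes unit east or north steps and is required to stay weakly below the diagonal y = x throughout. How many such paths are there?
Number of paths = 21422369201800

By the reflection principle (André's argument), the number of monotone paths to (28, 22) with n ≤ m that never go above y = x is C(50, 28) − C(50, 29) = 88749815264600 − 67327446062800 = 21422369201800.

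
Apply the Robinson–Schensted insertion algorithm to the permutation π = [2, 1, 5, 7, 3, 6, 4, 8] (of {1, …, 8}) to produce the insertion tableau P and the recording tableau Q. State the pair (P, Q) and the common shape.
P = [1, 3, 4, 8] / [2, 5, 6] / [7];  Q = [1, 3, 4, 8] / [2, 5, 6] / [7];  common shape = (4, 3, 1)

Row-insert the values π_1, π_2, … into P one at a time, bumping the leftmost entry strictly greater than the inserted value down to the next row. The recording tableau Q records, in position (i, j), the step at which that cell was added to P.
  Insert 2 (step 1): P = [2];  Q = [1]
  Insert 1 (step 2): P = [1] / [2];  Q = [1] / [2]
  Insert 5 (step 3): P = [1, 5] / [2];  Q = [1, 3] / [2]
  Insert 7 (step 4): P = [1, 5, 7] / [2];  Q = [1, 3, 4] / [2]
  Insert 3 (step 5): P = [1, 3, 7] / [2, 5];  Q = [1, 3, 4] / [2, 5]
  Insert 6 (step 6): P = [1, 3, 6] / [2, 5, 7];  Q = [1, 3, 4] / [2, 5, 6]
  Insert 4 (step 7): P = [1, 3, 4] / [2, 5, 6] / [7];  Q = [1, 3, 4] / [2, 5, 6] / [7]
  Insert 8 (step 8): P = [1, 3, 4, 8] / [2, 5, 6] / [7];  Q = [1, 3, 4, 8] / [2, 5, 6] / [7]
Final shape: (4, 3, 1).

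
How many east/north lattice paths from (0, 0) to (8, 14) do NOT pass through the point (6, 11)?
Number of paths = 196010

Total paths from (0, 0) to (8, 14): C(22, 8) = 319770. Paths through (6, 11): (paths (0, 0) → (6, 11)) × (paths (6, 11) → (8, 14)) = C(17, 6) · C(5, 2) = 12376 · 10 = 123760. Avoidance count = 319770 − 123760 = 196010.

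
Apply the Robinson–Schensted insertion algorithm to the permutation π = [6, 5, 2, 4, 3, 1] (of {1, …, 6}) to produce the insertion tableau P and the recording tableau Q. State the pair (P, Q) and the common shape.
P = [1, 3] / [2] / [4] / [5] / [6];  Q = [1, 4] / [2] / [3] / [5] / [6];  common shape = (2, 1, 1, 1, 1)

Row-insert the values π_1, π_2, … into P one at a time, bumping the leftmost entry strictly greater than the inserted value down to the next row. The recording tableau Q records, in position (i, j), the step at which that cell was added to P.
  Insert 6 (step 1): P = [6];  Q = [1]
  Insert 5 (step 2): P = [5] / [6];  Q = [1] / [2]
  Insert 2 (step 3): P = [2] / [5] / [6];  Q = [1] / [2] / [3]
  Insert 4 (step 4): P = [2, 4] / [5] / [6];  Q = [1, 4] / [2] / [3]
  Insert 3 (step 5): P = [2, 3] / [4] / [5] / [6];  Q = [1, 4] / [2] / [3] / [5]
  Insert 1 (step 6): P = [1, 3] / [2] / [4] / [5] / [6];  Q = [1, 4] / [2] / [3] / [5] / [6]
Final shape: (2, 1, 1, 1, 1).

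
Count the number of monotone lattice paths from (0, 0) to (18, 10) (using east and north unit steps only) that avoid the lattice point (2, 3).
Number of paths = 10671540

Total paths from (0, 0) to (18, 10): C(28, 18) = 13123110. Paths through (2, 3): (paths (0, 0) → (2, 3)) × (paths (2, 3) → (18, 10)) = C(5, 2) · C(23, 16) = 10 · 245157 = 2451570. Avoidance count = 13123110 − 2451570 = 10671540.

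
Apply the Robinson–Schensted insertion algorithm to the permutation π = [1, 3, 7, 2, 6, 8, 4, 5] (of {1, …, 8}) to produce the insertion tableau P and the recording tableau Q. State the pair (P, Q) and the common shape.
P = [1, 2, 4, 5] / [3, 6, 8] / [7];  Q = [1, 2, 3, 6] / [4, 5, 8] / [7];  common shape = (4, 3, 1)

Row-insert the values π_1, π_2, … into P one at a time, bumping the leftmost entry strictly greater than the inserted value down to the next row. The recording tableau Q records, in position (i, j), the step at which that cell was added to P.
  Insert 1 (step 1): P = [1];  Q = [1]
  Insert 3 (step 2): P = [1, 3];  Q = [1, 2]
  Insert 7 (step 3): P = [1, 3, 7];  Q = [1, 2, 3]
  Insert 2 (step 4): P = [1, 2, 7] / [3];  Q = [1, 2, 3] / [4]
  Insert 6 (step 5): P = [1, 2, 6] / [3, 7];  Q = [1, 2, 3] / [4, 5]
  Insert 8 (step 6): P = [1, 2, 6, 8] / [3, 7];  Q = [1, 2, 3, 6] / [4, 5]
  Insert 4 (step 7): P = [1, 2, 4, 8] / [3, 6] / [7];  Q = [1, 2, 3, 6] / [4, 5] / [7]
  Insert 5 (step 8): P = [1, 2, 4, 5] / [3, 6, 8] / [7];  Q = [1, 2, 3, 6] / [4, 5, 8] / [7]
Final shape: (4, 3, 1).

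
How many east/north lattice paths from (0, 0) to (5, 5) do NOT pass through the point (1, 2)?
Number of paths = 147

Total paths from (0, 0) to (5, 5): C(10, 5) = 252. Paths through (1, 2): (paths (0, 0) → (1, 2)) × (paths (1, 2) → (5, 5)) = C(3, 1) · C(7, 4) = 3 · 35 = 105. Avoidance count = 252 − 105 = 147.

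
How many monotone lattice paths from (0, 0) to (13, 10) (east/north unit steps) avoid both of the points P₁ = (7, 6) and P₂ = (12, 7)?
Number of paths = 623338

Inclusion–exclusion. Total paths: C(23, 13) = 1144066. Through P₁: C(13, 7)·C(10, 6) = 360360. Through P₂: C(19, 12)·C(4, 1) = 201552. Since P₁ is strictly southwest of P₂, a monotone path through both must visit P₁ then P₂; paths through both = C(13, 7)·C(6, 5)·C(4, 1) = 41184. Avoid both = 1144066 − 360360 − 201552 + 41184 = 623338.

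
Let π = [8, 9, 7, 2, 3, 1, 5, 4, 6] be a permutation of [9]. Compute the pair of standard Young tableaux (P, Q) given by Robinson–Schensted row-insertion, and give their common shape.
P = [1, 3, 4, 6] / [2, 5] / [7, 9] / [8];  Q = [1, 2, 7, 9] / [3, 5] / [4, 8] / [6];  common shape = (4, 2, 2, 1)

Row-insert the values π_1, π_2, … into P one at a time, bumping the leftmost entry strictly greater than the inserted value down to the next row. The recording tableau Q records, in position (i, j), the step at which that cell was added to P.
  Insert 8 (step 1): P = [8];  Q = [1]
  Insert 9 (step 2): P = [8, 9];  Q = [1, 2]
  Insert 7 (step 3): P = [7, 9] / [8];  Q = [1, 2] / [3]
  Insert 2 (step 4): P = [2, 9] / [7] / [8];  Q = [1, 2] / [3] / [4]
  Insert 3 (step 5): P = [2, 3] / [7, 9] / [8];  Q = [1, 2] / [3, 5] / [4]
  Insert 1 (step 6): P = [1, 3] / [2, 9] / [7] / [8];  Q = [1, 2] / [3, 5] / [4] / [6]
  Insert 5 (step 7): P = [1, 3, 5] / [2, 9] / [7] / [8];  Q = [1, 2, 7] / [3, 5] / [4] / [6]
  Insert 4 (step 8): P = [1, 3, 4] / [2, 5] / [7, 9] / [8];  Q = [1, 2, 7] / [3, 5] / [4, 8] / [6]
  Insert 6 (step 9): P = [1, 3, 4, 6] / [2, 5] / [7, 9] / [8];  Q = [1, 2, 7, 9] / [3, 5] / [4, 8] / [6]
Final shape: (4, 2, 2, 1).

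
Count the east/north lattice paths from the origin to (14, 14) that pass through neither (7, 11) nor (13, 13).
Number of paths = 17278664

Inclusion–exclusion. Total paths: C(28, 14) = 40116600. Through P₁: C(18, 7)·C(10, 7) = 3818880. Through P₂: C(26, 13)·C(2, 1) = 20801200. Since P₁ is strictly southwest of P₂, a monotone path through both must visit P₁ then P₂; paths through both = C(18, 7)·C(8, 6)·C(2, 1) = 1782144. Avoid both = 40116600 − 3818880 − 20801200 + 1782144 = 17278664.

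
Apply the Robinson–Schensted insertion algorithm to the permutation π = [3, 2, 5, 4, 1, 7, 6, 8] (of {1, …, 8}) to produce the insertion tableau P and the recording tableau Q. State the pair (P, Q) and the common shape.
P = [1, 4, 6, 8] / [2, 5, 7] / [3];  Q = [1, 3, 6, 8] / [2, 4, 7] / [5];  common shape = (4, 3, 1)

Row-insert the values π_1, π_2, … into P one at a time, bumping the leftmost entry strictly greater than the inserted value down to the next row. The recording tableau Q records, in position (i, j), the step at which that cell was added to P.
  Insert 3 (step 1): P = [3];  Q = [1]
  Insert 2 (step 2): P = [2] / [3];  Q = [1] / [2]
  Insert 5 (step 3): P = [2, 5] / [3];  Q = [1, 3] / [2]
  Insert 4 (step 4): P = [2, 4] / [3, 5];  Q = [1, 3] / [2, 4]
  Insert 1 (step 5): P = [1, 4] / [2, 5] / [3];  Q = [1, 3] / [2, 4] / [5]
  Insert 7 (step 6): P = [1, 4, 7] / [2, 5] / [3];  Q = [1, 3, 6] / [2, 4] / [5]
  Insert 6 (step 7): P = [1, 4, 6] / [2, 5, 7] / [3];  Q = [1, 3, 6] / [2, 4, 7] / [5]
  Insert 8 (step 8): P = [1, 4, 6, 8] / [2, 5, 7] / [3];  Q = [1, 3, 6, 8] / [2, 4, 7] / [5]
Final shape: (4, 3, 1).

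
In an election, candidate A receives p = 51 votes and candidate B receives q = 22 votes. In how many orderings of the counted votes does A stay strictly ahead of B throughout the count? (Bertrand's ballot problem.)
Strict-lead orderings = 1018549729385523504

Total orderings of the 73 votes with 51 for A: C(73, 51) = 2563935525694593648. By the Bertrand ballot formula (Cycle Lemma / reflection principle), the number of orderings in which A is strictly ahead of B throughout is (p − q)/(p + q) · C(p + q, p) = (51 − 22)/(51 + 22) · 2563935525694593648 = 1018549729385523504.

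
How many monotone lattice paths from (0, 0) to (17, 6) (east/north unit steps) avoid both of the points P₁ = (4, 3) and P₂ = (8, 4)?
Number of paths = 63747

Inclusion–exclusion. Total paths: C(23, 17) = 100947. Through P₁: C(7, 4)·C(16, 13) = 19600. Through P₂: C(12, 8)·C(11, 9) = 27225. Since P₁ is strictly southwest of P₂, a monotone path through both must visit P₁ then P₂; paths through both = C(7, 4)·C(5, 4)·C(11, 9) = 9625. Avoid both = 100947 − 19600 − 27225 + 9625 = 63747.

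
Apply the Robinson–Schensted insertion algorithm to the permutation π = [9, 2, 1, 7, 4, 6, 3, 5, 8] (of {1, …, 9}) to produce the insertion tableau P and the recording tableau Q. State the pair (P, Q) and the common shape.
P = [1, 3, 5, 8] / [2, 4, 6] / [7] / [9];  Q = [1, 4, 6, 9] / [2, 5, 8] / [3] / [7];  common shape = (4, 3, 1, 1)

Row-insert the values π_1, π_2, … into P one at a time, bumping the leftmost entry strictly greater than the inserted value down to the next row. The recording tableau Q records, in position (i, j), the step at which that cell was added to P.
  Insert 9 (step 1): P = [9];  Q = [1]
  Insert 2 (step 2): P = [2] / [9];  Q = [1] / [2]
  Insert 1 (step 3): P = [1] / [2] / [9];  Q = [1] / [2] / [3]
  Insert 7 (step 4): P = [1, 7] / [2] / [9];  Q = [1, 4] / [2] / [3]
  Insert 4 (step 5): P = [1, 4] / [2, 7] / [9];  Q = [1, 4] / [2, 5] / [3]
  Insert 6 (step 6): P = [1, 4, 6] / [2, 7] / [9];  Q = [1, 4, 6] / [2, 5] / [3]
  Insert 3 (step 7): P = [1, 3, 6] / [2, 4] / [7] / [9];  Q = [1, 4, 6] / [2, 5] / [3] / [7]
  Insert 5 (step 8): P = [1, 3, 5] / [2, 4, 6] / [7] / [9];  Q = [1, 4, 6] / [2, 5, 8] / [3] / [7]
  Insert 8 (step 9): P = [1, 3, 5, 8] / [2, 4, 6] / [7] / [9];  Q = [1, 4, 6, 9] / [2, 5, 8] / [3] / [7]
Final shape: (4, 3, 1, 1).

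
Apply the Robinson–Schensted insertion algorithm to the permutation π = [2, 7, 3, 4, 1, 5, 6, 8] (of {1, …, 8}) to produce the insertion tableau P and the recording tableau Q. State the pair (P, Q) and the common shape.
P = [1, 3, 4, 5, 6, 8] / [2] / [7];  Q = [1, 2, 4, 6, 7, 8] / [3] / [5];  common shape = (6, 1, 1)

Row-insert the values π_1, π_2, … into P one at a time, bumping the leftmost entry strictly greater than the inserted value down to the next row. The recording tableau Q records, in position (i, j), the step at which that cell was added to P.
  Insert 2 (step 1): P = [2];  Q = [1]
  Insert 7 (step 2): P = [2, 7];  Q = [1, 2]
  Insert 3 (step 3): P = [2, 3] / [7];  Q = [1, 2] / [3]
  Insert 4 (step 4): P = [2, 3, 4] / [7];  Q = [1, 2, 4] / [3]
  Insert 1 (step 5): P = [1, 3, 4] / [2] / [7];  Q = [1, 2, 4] / [3] / [5]
  Insert 5 (step 6): P = [1, 3, 4, 5] / [2] / [7];  Q = [1, 2, 4, 6] / [3] / [5]
  Insert 6 (step 7): P = [1, 3, 4, 5, 6] / [2] / [7];  Q = [1, 2, 4, 6, 7] / [3] / [5]
  Insert 8 (step 8): P = [1, 3, 4, 5, 6, 8] / [2] / [7];  Q = [1, 2, 4, 6, 7, 8] / [3] / [5]
Final shape: (6, 1, 1).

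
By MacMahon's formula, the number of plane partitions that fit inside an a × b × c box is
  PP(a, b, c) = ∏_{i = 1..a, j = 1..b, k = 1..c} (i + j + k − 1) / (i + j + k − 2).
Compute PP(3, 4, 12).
PP(3, 4, 12) = 176729280

Evaluate the triple product over i = 1..3, j = 1..4, k = 1..12. The factors are (2/1) · (3/2) · (4/3) · (5/4) · (6/5) · (7/6) · (8/7) · (9/8) · … (144 factors total). The numerators and denominators telescope so the product is an integer; carrying out the multiplication exactly gives PP(3, 4, 12) = 176729280.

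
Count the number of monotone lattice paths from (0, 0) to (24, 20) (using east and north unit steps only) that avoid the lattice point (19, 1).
Number of paths = 1761038499990

Total paths from (0, 0) to (24, 20): C(44, 24) = 1761039350070. Paths through (19, 1): (paths (0, 0) → (19, 1)) × (paths (19, 1) → (24, 20)) = C(20, 19) · C(24, 5) = 20 · 42504 = 850080. Avoidance count = 1761039350070 − 850080 = 1761038499990.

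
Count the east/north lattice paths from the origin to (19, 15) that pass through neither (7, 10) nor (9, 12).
Number of paths = 1684932084

Inclusion–exclusion. Total paths: C(34, 19) = 1855967520. Through P₁: C(17, 7)·C(17, 12) = 120344224. Through P₂: C(21, 9)·C(13, 10) = 84063980. Since P₁ is strictly southwest of P₂, a monotone path through both must visit P₁ then P₂; paths through both = C(17, 7)·C(4, 2)·C(13, 10) = 33372768. Avoid both = 1855967520 − 120344224 − 84063980 + 33372768 = 1684932084.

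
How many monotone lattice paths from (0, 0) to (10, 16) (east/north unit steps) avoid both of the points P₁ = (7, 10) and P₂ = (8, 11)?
Number of paths = 2907697

Inclusion–exclusion. Total paths: C(26, 10) = 5311735. Through P₁: C(17, 7)·C(9, 3) = 1633632. Through P₂: C(19, 8)·C(7, 2) = 1587222. Since P₁ is strictly southwest of P₂, a monotone path through both must visit P₁ then P₂; paths through both = C(17, 7)·C(2, 1)·C(7, 2) = 816816. Avoid both = 5311735 − 1633632 − 1587222 + 816816 = 2907697.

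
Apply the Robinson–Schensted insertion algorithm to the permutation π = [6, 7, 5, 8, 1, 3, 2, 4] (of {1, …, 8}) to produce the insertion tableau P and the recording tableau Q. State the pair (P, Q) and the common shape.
P = [1, 2, 4] / [3, 7, 8] / [5] / [6];  Q = [1, 2, 4] / [3, 6, 8] / [5] / [7];  common shape = (3, 3, 1, 1)

Row-insert the values π_1, π_2, … into P one at a time, bumping the leftmost entry strictly greater than the inserted value down to the next row. The recording tableau Q records, in position (i, j), the step at which that cell was added to P.
  Insert 6 (step 1): P = [6];  Q = [1]
  Insert 7 (step 2): P = [6, 7];  Q = [1, 2]
  Insert 5 (step 3): P = [5, 7] / [6];  Q = [1, 2] / [3]
  Insert 8 (step 4): P = [5, 7, 8] / [6];  Q = [1, 2, 4] / [3]
  Insert 1 (step 5): P = [1, 7, 8] / [5] / [6];  Q = [1, 2, 4] / [3] / [5]
  Insert 3 (step 6): P = [1, 3, 8] / [5, 7] / [6];  Q = [1, 2, 4] / [3, 6] / [5]
  Insert 2 (step 7): P = [1, 2, 8] / [3, 7] / [5] / [6];  Q = [1, 2, 4] / [3, 6] / [5] / [7]
  Insert 4 (step 8): P = [1, 2, 4] / [3, 7, 8] / [5] / [6];  Q = [1, 2, 4] / [3, 6, 8] / [5] / [7]
Final shape: (3, 3, 1, 1).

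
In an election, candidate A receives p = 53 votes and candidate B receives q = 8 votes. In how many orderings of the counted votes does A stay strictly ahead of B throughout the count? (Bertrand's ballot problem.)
Strict-lead orderings = 2172413925

Total orderings of the 61 votes with 53 for A: C(61, 53) = 2944827765. By the Bertrand ballot formula (Cycle Lemma / reflection principle), the number of orderings in which A is strictly ahead of B throughout is (p − q)/(p + q) · C(p + q, p) = (53 − 8)/(53 + 8) · 2944827765 = 2172413925.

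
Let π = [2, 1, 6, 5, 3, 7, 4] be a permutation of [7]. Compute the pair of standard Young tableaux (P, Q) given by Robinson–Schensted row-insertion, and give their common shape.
P = [1, 3, 4] / [2, 5, 7] / [6];  Q = [1, 3, 6] / [2, 4, 7] / [5];  common shape = (3, 3, 1)

Row-insert the values π_1, π_2, … into P one at a time, bumping the leftmost entry strictly greater than the inserted value down to the next row. The recording tableau Q records, in position (i, j), the step at which that cell was added to P.
  Insert 2 (step 1): P = [2];  Q = [1]
  Insert 1 (step 2): P = [1] / [2];  Q = [1] / [2]
  Insert 6 (step 3): P = [1, 6] / [2];  Q = [1, 3] / [2]
  Insert 5 (step 4): P = [1, 5] / [2, 6];  Q = [1, 3] / [2, 4]
  Insert 3 (step 5): P = [1, 3] / [2, 5] / [6];  Q = [1, 3] / [2, 4] / [5]
  Insert 7 (step 6): P = [1, 3, 7] / [2, 5] / [6];  Q = [1, 3, 6] / [2, 4] / [5]
  Insert 4 (step 7): P = [1, 3, 4] / [2, 5, 7] / [6];  Q = [1, 3, 6] / [2, 4, 7] / [5]
Final shape: (3, 3, 1).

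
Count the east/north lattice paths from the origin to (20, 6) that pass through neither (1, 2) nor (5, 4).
Number of paths = 192649

Inclusion–exclusion. Total paths: C(26, 20) = 230230. Through P₁: C(3, 1)·C(23, 19) = 26565. Through P₂: C(9, 5)·C(17, 15) = 17136. Since P₁ is strictly southwest of P₂, a monotone path through both must visit P₁ then P₂; paths through both = C(3, 1)·C(6, 4)·C(17, 15) = 6120. Avoid both = 230230 − 26565 − 17136 + 6120 = 192649.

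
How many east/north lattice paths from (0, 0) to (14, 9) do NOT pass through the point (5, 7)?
Number of paths = 773630

Total paths from (0, 0) to (14, 9): C(23, 14) = 817190. Paths through (5, 7): (paths (0, 0) → (5, 7)) × (paths (5, 7) → (14, 9)) = C(12, 5) · C(11, 9) = 792 · 55 = 43560. Avoidance count = 817190 − 43560 = 773630.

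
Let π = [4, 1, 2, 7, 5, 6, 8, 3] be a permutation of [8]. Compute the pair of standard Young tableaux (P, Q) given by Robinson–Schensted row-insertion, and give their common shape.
P = [1, 2, 3, 6, 8] / [4, 5] / [7];  Q = [1, 3, 4, 6, 7] / [2, 5] / [8];  common shape = (5, 2, 1)

Row-insert the values π_1, π_2, … into P one at a time, bumping the leftmost entry strictly greater than the inserted value down to the next row. The recording tableau Q records, in position (i, j), the step at which that cell was added to P.
  Insert 4 (step 1): P = [4];  Q = [1]
  Insert 1 (step 2): P = [1] / [4];  Q = [1] / [2]
  Insert 2 (step 3): P = [1, 2] / [4];  Q = [1, 3] / [2]
  Insert 7 (step 4): P = [1, 2, 7] / [4];  Q = [1, 3, 4] / [2]
  Insert 5 (step 5): P = [1, 2, 5] / [4, 7];  Q = [1, 3, 4] / [2, 5]
  Insert 6 (step 6): P = [1, 2, 5, 6] / [4, 7];  Q = [1, 3, 4, 6] / [2, 5]
  Insert 8 (step 7): P = [1, 2, 5, 6, 8] / [4, 7];  Q = [1, 3, 4, 6, 7] / [2, 5]
  Insert 3 (step 8): P = [1, 2, 3, 6, 8] / [4, 5] / [7];  Q = [1, 3, 4, 6, 7] / [2, 5] / [8]
Final shape: (5, 2, 1).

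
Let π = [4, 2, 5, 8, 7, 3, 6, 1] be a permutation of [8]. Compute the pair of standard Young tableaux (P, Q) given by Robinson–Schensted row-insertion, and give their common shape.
P = [1, 3, 6] / [2, 5, 7] / [4] / [8];  Q = [1, 3, 4] / [2, 5, 7] / [6] / [8];  common shape = (3, 3, 1, 1)

Row-insert the values π_1, π_2, … into P one at a time, bumping the leftmost entry strictly greater than the inserted value down to the next row. The recording tableau Q records, in position (i, j), the step at which that cell was added to P.
  Insert 4 (step 1): P = [4];  Q = [1]
  Insert 2 (step 2): P = [2] / [4];  Q = [1] / [2]
  Insert 5 (step 3): P = [2, 5] / [4];  Q = [1, 3] / [2]
  Insert 8 (step 4): P = [2, 5, 8] / [4];  Q = [1, 3, 4] / [2]
  Insert 7 (step 5): P = [2, 5, 7] / [4, 8];  Q = [1, 3, 4] / [2, 5]
  Insert 3 (step 6): P = [2, 3, 7] / [4, 5] / [8];  Q = [1, 3, 4] / [2, 5] / [6]
  Insert 6 (step 7): P = [2, 3, 6] / [4, 5, 7] / [8];  Q = [1, 3, 4] / [2, 5, 7] / [6]
  Insert 1 (step 8): P = [1, 3, 6] / [2, 5, 7] / [4] / [8];  Q = [1, 3, 4] / [2, 5, 7] / [6] / [8]
Final shape: (3, 3, 1, 1).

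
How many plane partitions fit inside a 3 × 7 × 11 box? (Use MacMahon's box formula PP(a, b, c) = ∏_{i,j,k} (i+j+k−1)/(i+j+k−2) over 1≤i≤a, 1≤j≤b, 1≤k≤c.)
PP(3, 7, 11) = 431621592480

Evaluate the triple product over i = 1..3, j = 1..7, k = 1..11. The factors are (2/1) · (3/2) · (4/3) · (5/4) · (6/5) · (7/6) · (8/7) · (9/8) · … (231 factors total). The numerators and denominators telescope so the product is an integer; carrying out the multiplication exactly gives PP(3, 7, 11) = 431621592480.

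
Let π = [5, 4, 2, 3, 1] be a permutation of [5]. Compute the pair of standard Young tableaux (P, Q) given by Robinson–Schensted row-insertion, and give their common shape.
P = [1, 3] / [2] / [4] / [5];  Q = [1, 4] / [2] / [3] / [5];  common shape = (2, 1, 1, 1)

Row-insert the values π_1, π_2, … into P one at a time, bumping the leftmost entry strictly greater than the inserted value down to the next row. The recording tableau Q records, in position (i, j), the step at which that cell was added to P.
  Insert 5 (step 1): P = [5];  Q = [1]
  Insert 4 (step 2): P = [4] / [5];  Q = [1] / [2]
  Insert 2 (step 3): P = [2] / [4] / [5];  Q = [1] / [2] / [3]
  Insert 3 (step 4): P = [2, 3] / [4] / [5];  Q = [1, 4] / [2] / [3]
  Insert 1 (step 5): P = [1, 3] / [2] / [4] / [5];  Q = [1, 4] / [2] / [3] / [5]
Final shape: (2, 1, 1, 1).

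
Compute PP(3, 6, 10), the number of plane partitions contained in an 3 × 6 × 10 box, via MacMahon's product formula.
PP(3, 6, 10) = 9386849472

Evaluate the triple product over i = 1..3, j = 1..6, k = 1..10. The factors are (2/1) · (3/2) · (4/3) · (5/4) · (6/5) · (7/6) · (8/7) · (9/8) · … (180 factors total). The numerators and denominators telescope so the product is an integer; carrying out the multiplication exactly gives PP(3, 6, 10) = 9386849472.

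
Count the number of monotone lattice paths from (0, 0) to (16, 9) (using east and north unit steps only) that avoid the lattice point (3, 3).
Number of paths = 1500335

Total paths from (0, 0) to (16, 9): C(25, 16) = 2042975. Paths through (3, 3): (paths (0, 0) → (3, 3)) × (paths (3, 3) → (16, 9)) = C(6, 3) · C(19, 13) = 20 · 27132 = 542640. Avoidance count = 2042975 − 542640 = 1500335.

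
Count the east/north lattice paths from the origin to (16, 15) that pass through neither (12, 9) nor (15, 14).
Number of paths = 116617535

Inclusion–exclusion. Total paths: C(31, 16) = 300540195. Through P₁: C(21, 12)·C(10, 4) = 61725300. Through P₂: C(29, 15)·C(2, 1) = 155117520. Since P₁ is strictly southwest of P₂, a monotone path through both must visit P₁ then P₂; paths through both = C(21, 12)·C(8, 3)·C(2, 1) = 32920160. Avoid both = 300540195 − 61725300 − 155117520 + 32920160 = 116617535.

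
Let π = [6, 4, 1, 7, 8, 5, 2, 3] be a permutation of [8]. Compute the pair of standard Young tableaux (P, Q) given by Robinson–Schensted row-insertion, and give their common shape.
P = [1, 2, 3] / [4, 5, 8] / [6, 7];  Q = [1, 4, 5] / [2, 6, 8] / [3, 7];  common shape = (3, 3, 2)

Row-insert the values π_1, π_2, … into P one at a time, bumping the leftmost entry strictly greater than the inserted value down to the next row. The recording tableau Q records, in position (i, j), the step at which that cell was added to P.
  Insert 6 (step 1): P = [6];  Q = [1]
  Insert 4 (step 2): P = [4] / [6];  Q = [1] / [2]
  Insert 1 (step 3): P = [1] / [4] / [6];  Q = [1] / [2] / [3]
  Insert 7 (step 4): P = [1, 7] / [4] / [6];  Q = [1, 4] / [2] / [3]
  Insert 8 (step 5): P = [1, 7, 8] / [4] / [6];  Q = [1, 4, 5] / [2] / [3]
  Insert 5 (step 6): P = [1, 5, 8] / [4, 7] / [6];  Q = [1, 4, 5] / [2, 6] / [3]
  Insert 2 (step 7): P = [1, 2, 8] / [4, 5] / [6, 7];  Q = [1, 4, 5] / [2, 6] / [3, 7]
  Insert 3 (step 8): P = [1, 2, 3] / [4, 5, 8] / [6, 7];  Q = [1, 4, 5] / [2, 6, 8] / [3, 7]
Final shape: (3, 3, 2).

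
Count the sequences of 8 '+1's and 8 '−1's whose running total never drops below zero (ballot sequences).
C_8 = 1430

These ballot sequences are counted by the Catalan number C_n = (1/(n + 1)) · C(2n, n). For n = 8: C_8 = (1/9) · C(16, 8) = 12870/9 = 1430.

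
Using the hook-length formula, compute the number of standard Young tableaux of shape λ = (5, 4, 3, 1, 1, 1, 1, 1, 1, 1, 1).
# SYT of shape (5, 4, 3, 1, 1, 1, 1, 1, 1, 1, 1) = 13023360

Hook-length formula: f^λ = n! / Π hook(c), product over all cells c of the Young diagram. For λ = (5, 4, 3, 1, 1, 1, 1, 1, 1, 1, 1), n = 20 boxes. Hook lengths by row (left-to-right, top-to-bottom): [15, 6, 5, 3, 1]; [13, 4, 3, 1]; [11, 2, 1]; [8]; [7]; [6]; [5]; [4]; [3]; [2]; [1]. Product of hooks = 186810624000. So f^λ = 20! / 186810624000 = 2432902008176640000 / 186810624000 = 13023360.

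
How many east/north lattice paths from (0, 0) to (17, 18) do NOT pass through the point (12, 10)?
Number of paths = 3705334248

Total paths from (0, 0) to (17, 18): C(35, 17) = 4537567650. Paths through (12, 10): (paths (0, 0) → (12, 10)) × (paths (12, 10) → (17, 18)) = C(22, 12) · C(13, 5) = 646646 · 1287 = 832233402. Avoidance count = 4537567650 − 832233402 = 3705334248.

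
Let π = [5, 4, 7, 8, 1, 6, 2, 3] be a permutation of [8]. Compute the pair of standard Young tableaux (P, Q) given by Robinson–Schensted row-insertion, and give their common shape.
P = [1, 2, 3] / [4, 6, 8] / [5, 7];  Q = [1, 3, 4] / [2, 6, 8] / [5, 7];  common shape = (3, 3, 2)

Row-insert the values π_1, π_2, … into P one at a time, bumping the leftmost entry strictly greater than the inserted value down to the next row. The recording tableau Q records, in position (i, j), the step at which that cell was added to P.
  Insert 5 (step 1): P = [5];  Q = [1]
  Insert 4 (step 2): P = [4] / [5];  Q = [1] / [2]
  Insert 7 (step 3): P = [4, 7] / [5];  Q = [1, 3] / [2]
  Insert 8 (step 4): P = [4, 7, 8] / [5];  Q = [1, 3, 4] / [2]
  Insert 1 (step 5): P = [1, 7, 8] / [4] / [5];  Q = [1, 3, 4] / [2] / [5]
  Insert 6 (step 6): P = [1, 6, 8] / [4, 7] / [5];  Q = [1, 3, 4] / [2, 6] / [5]
  Insert 2 (step 7): P = [1, 2, 8] / [4, 6] / [5, 7];  Q = [1, 3, 4] / [2, 6] / [5, 7]
  Insert 3 (step 8): P = [1, 2, 3] / [4, 6, 8] / [5, 7];  Q = [1, 3, 4] / [2, 6, 8] / [5, 7]
Final shape: (3, 3, 2).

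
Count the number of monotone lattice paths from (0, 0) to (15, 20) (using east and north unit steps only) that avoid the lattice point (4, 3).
Number of paths = 2496346860

Total paths from (0, 0) to (15, 20): C(35, 15) = 3247943160. Paths through (4, 3): (paths (0, 0) → (4, 3)) × (paths (4, 3) → (15, 20)) = C(7, 4) · C(28, 11) = 35 · 21474180 = 751596300. Avoidance count = 3247943160 − 751596300 = 2496346860.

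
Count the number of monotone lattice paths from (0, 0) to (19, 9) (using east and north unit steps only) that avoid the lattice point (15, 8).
Number of paths = 4455330

Total paths from (0, 0) to (19, 9): C(28, 19) = 6906900. Paths through (15, 8): (paths (0, 0) → (15, 8)) × (paths (15, 8) → (19, 9)) = C(23, 15) · C(5, 4) = 490314 · 5 = 2451570. Avoidance count = 6906900 − 2451570 = 4455330.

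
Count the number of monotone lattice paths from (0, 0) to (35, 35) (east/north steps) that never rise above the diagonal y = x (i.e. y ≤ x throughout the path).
Number of paths = 3116285494907301262

By the reflection principle (André's argument), the number of monotone paths to (35, 35) with n ≤ m that never go above y = x is C(70, 35) − C(70, 36) = 112186277816662845432 − 109069992321755544170 = 3116285494907301262.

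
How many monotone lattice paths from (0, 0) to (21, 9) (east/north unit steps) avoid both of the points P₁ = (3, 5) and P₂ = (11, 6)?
Number of paths = 10502118

Inclusion–exclusion. Total paths: C(30, 21) = 14307150. Through P₁: C(8, 3)·C(22, 18) = 409640. Through P₂: C(17, 11)·C(13, 10) = 3539536. Since P₁ is strictly southwest of P₂, a monotone path through both must visit P₁ then P₂; paths through both = C(8, 3)·C(9, 8)·C(13, 10) = 144144. Avoid both = 14307150 − 409640 − 3539536 + 144144 = 10502118.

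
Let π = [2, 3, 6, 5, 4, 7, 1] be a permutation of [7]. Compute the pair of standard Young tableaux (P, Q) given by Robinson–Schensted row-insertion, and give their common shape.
P = [1, 3, 4, 7] / [2] / [5] / [6];  Q = [1, 2, 3, 6] / [4] / [5] / [7];  common shape = (4, 1, 1, 1)

Row-insert the values π_1, π_2, … into P one at a time, bumping the leftmost entry strictly greater than the inserted value down to the next row. The recording tableau Q records, in position (i, j), the step at which that cell was added to P.
  Insert 2 (step 1): P = [2];  Q = [1]
  Insert 3 (step 2): P = [2, 3];  Q = [1, 2]
  Insert 6 (step 3): P = [2, 3, 6];  Q = [1, 2, 3]
  Insert 5 (step 4): P = [2, 3, 5] / [6];  Q = [1, 2, 3] / [4]
  Insert 4 (step 5): P = [2, 3, 4] / [5] / [6];  Q = [1, 2, 3] / [4] / [5]
  Insert 7 (step 6): P = [2, 3, 4, 7] / [5] / [6];  Q = [1, 2, 3, 6] / [4] / [5]
  Insert 1 (step 7): P = [1, 3, 4, 7] / [2] / [5] / [6];  Q = [1, 2, 3, 6] / [4] / [5] / [7]
Final shape: (4, 1, 1, 1).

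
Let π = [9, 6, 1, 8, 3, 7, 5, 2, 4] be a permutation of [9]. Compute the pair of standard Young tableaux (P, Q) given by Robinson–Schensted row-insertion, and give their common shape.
P = [1, 2, 4] / [3, 5] / [6, 7] / [8] / [9];  Q = [1, 4, 6] / [2, 5] / [3, 9] / [7] / [8];  common shape = (3, 2, 2, 1, 1)

Row-insert the values π_1, π_2, … into P one at a time, bumping the leftmost entry strictly greater than the inserted value down to the next row. The recording tableau Q records, in position (i, j), the step at which that cell was added to P.
  Insert 9 (step 1): P = [9];  Q = [1]
  Insert 6 (step 2): P = [6] / [9];  Q = [1] / [2]
  Insert 1 (step 3): P = [1] / [6] / [9];  Q = [1] / [2] / [3]
  Insert 8 (step 4): P = [1, 8] / [6] / [9];  Q = [1, 4] / [2] / [3]
  Insert 3 (step 5): P = [1, 3] / [6, 8] / [9];  Q = [1, 4] / [2, 5] / [3]
  Insert 7 (step 6): P = [1, 3, 7] / [6, 8] / [9];  Q = [1, 4, 6] / [2, 5] / [3]
  Insert 5 (step 7): P = [1, 3, 5] / [6, 7] / [8] / [9];  Q = [1, 4, 6] / [2, 5] / [3] / [7]
  Insert 2 (step 8): P = [1, 2, 5] / [3, 7] / [6] / [8] / [9];  Q = [1, 4, 6] / [2, 5] / [3] / [7] / [8]
  Insert 4 (step 9): P = [1, 2, 4] / [3, 5] / [6, 7] / [8] / [9];  Q = [1, 4, 6] / [2, 5] / [3, 9] / [7] / [8]
Final shape: (3, 2, 2, 1, 1).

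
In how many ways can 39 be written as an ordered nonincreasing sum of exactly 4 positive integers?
p(39, 4 parts) = 441

Partitions of n into exactly k parts are in bijection with partitions of n − k into at most k parts (subtract 1 from each part). So p(39, exactly 4) = p(35, parts ≤ 4). Computing via the recurrence p(m, j) = p(m, j−1) + p(m−j, j) gives 441.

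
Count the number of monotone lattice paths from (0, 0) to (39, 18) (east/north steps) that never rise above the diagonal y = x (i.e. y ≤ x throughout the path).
Number of paths = 170679037933635

By the reflection principle (André's argument), the number of monotone paths to (39, 18) with n ≤ m that never go above y = x is C(57, 39) − C(57, 40) = 310325523515700 − 139646485582065 = 170679037933635.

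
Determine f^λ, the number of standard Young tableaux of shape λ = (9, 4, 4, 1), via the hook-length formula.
# SYT of shape (9, 4, 4, 1) = 1429428

Hook-length formula: f^λ = n! / Π hook(c), product over all cells c of the Young diagram. For λ = (9, 4, 4, 1), n = 18 boxes. Hook lengths by row (left-to-right, top-to-bottom): [12, 10, 9, 8, 5, 4, 3, 2, 1]; [6, 4, 3, 2]; [5, 3, 2, 1]; [1]. Product of hooks = 4478976000. So f^λ = 18! / 4478976000 = 6402373705728000 / 4478976000 = 1429428.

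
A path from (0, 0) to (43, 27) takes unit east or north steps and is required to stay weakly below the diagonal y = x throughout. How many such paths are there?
Number of paths = 7035125006101363640

By the reflection principle (André's argument), the number of monotone paths to (43, 27) with n ≤ m that never go above y = x is C(70, 43) − C(70, 44) = 18208558839321176480 − 11173433833219812840 = 7035125006101363640.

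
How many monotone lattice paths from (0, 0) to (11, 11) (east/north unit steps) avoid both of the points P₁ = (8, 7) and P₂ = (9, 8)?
Number of paths = 365807

Inclusion–exclusion. Total paths: C(22, 11) = 705432. Through P₁: C(15, 8)·C(7, 3) = 225225. Through P₂: C(17, 9)·C(5, 2) = 243100. Since P₁ is strictly southwest of P₂, a monotone path through both must visit P₁ then P₂; paths through both = C(15, 8)·C(2, 1)·C(5, 2) = 128700. Avoid both = 705432 − 225225 − 243100 + 128700 = 365807.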